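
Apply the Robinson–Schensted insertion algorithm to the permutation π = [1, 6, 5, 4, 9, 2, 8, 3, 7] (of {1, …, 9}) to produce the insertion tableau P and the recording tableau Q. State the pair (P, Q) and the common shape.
P = [1, 2, 3, 7] / [4, 8] / [5, 9] / [6];  Q = [1, 2, 5, 9] / [3, 7] / [4, 8] / [6];  common shape = (4, 2, 2, 1)

Row-insert the values π_1, π_2, … into P one at a time, bumping the leftmost entry strictly greater than the inserted value down to the next row. The recording tableau Q records, in position (i, j), the step at which that cell was added to P.
  Insert 1 (step 1): P = [1];  Q = [1]
  Insert 6 (step 2): P = [1, 6];  Q = [1, 2]
  Insert 5 (step 3): P = [1, 5] / [6];  Q = [1, 2] / [3]
  Insert 4 (step 4): P = [1, 4] / [5] / [6];  Q = [1, 2] / [3] / [4]
  Insert 9 (step 5): P = [1, 4, 9] / [5] / [6];  Q = [1, 2, 5] / [3] / [4]
  Insert 2 (step 6): P = [1, 2, 9] / [4] / [5] / [6];  Q = [1, 2, 5] / [3] / [4] / [6]
  Insert 8 (step 7): P = [1, 2, 8] / [4, 9] / [5] / [6];  Q = [1, 2, 5] / [3, 7] / [4] / [6]
  Insert 3 (step 8): P = [1, 2, 3] / [4, 8] / [5, 9] / [6];  Q = [1, 2, 5] / [3, 7] / [4, 8] / [6]
  Insert 7 (step 9): P = [1, 2, 3, 7] / [4, 8] / [5, 9] / [6];  Q = [1, 2, 5, 9] / [3, 7] / [4, 8] / [6]
Final shape: (4, 2, 2, 1).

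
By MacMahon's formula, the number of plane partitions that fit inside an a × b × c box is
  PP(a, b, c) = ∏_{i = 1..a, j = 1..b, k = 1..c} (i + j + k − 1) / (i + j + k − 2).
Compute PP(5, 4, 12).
PP(5, 4, 12) = 1354627767168

Evaluate the triple product over i = 1..5, j = 1..4, k = 1..12. The factors are (2/1) · (3/2) · (4/3) · (5/4) · (6/5) · (7/6) · (8/7) · (9/8) · … (240 factors total). The numerators and denominators telescope so the product is an integer; carrying out the multiplication exactly gives PP(5, 4, 12) = 1354627767168.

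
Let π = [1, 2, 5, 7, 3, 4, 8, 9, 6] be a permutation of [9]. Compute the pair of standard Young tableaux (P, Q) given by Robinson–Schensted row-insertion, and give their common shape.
P = [1, 2, 3, 4, 6, 9] / [5, 7, 8];  Q = [1, 2, 3, 4, 7, 8] / [5, 6, 9];  common shape = (6, 3)

Row-insert the values π_1, π_2, … into P one at a time, bumping the leftmost entry strictly greater than the inserted value down to the next row. The recording tableau Q records, in position (i, j), the step at which that cell was added to P.
  Insert 1 (step 1): P = [1];  Q = [1]
  Insert 2 (step 2): P = [1, 2];  Q = [1, 2]
  Insert 5 (step 3): P = [1, 2, 5];  Q = [1, 2, 3]
  Insert 7 (step 4): P = [1, 2, 5, 7];  Q = [1, 2, 3, 4]
  Insert 3 (step 5): P = [1, 2, 3, 7] / [5];  Q = [1, 2, 3, 4] / [5]
  Insert 4 (step 6): P = [1, 2, 3, 4] / [5, 7];  Q = [1, 2, 3, 4] / [5, 6]
  Insert 8 (step 7): P = [1, 2, 3, 4, 8] / [5, 7];  Q = [1, 2, 3, 4, 7] / [5, 6]
  Insert 9 (step 8): P = [1, 2, 3, 4, 8, 9] / [5, 7];  Q = [1, 2, 3, 4, 7, 8] / [5, 6]
  Insert 6 (step 9): P = [1, 2, 3, 4, 6, 9] / [5, 7, 8];  Q = [1, 2, 3, 4, 7, 8] / [5, 6, 9]
Final shape: (6, 3).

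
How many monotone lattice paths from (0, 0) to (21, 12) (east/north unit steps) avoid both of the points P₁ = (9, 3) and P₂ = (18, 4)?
Number of paths = 289308745

Inclusion–exclusion. Total paths: C(33, 21) = 354817320. Through P₁: C(12, 9)·C(21, 12) = 64664600. Through P₂: C(22, 18)·C(11, 3) = 1206975. Since P₁ is strictly southwest of P₂, a monotone path through both must visit P₁ then P₂; paths through both = C(12, 9)·C(10, 9)·C(11, 3) = 363000. Avoid both = 354817320 − 64664600 − 1206975 + 363000 = 289308745.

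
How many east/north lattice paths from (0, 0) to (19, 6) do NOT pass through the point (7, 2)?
Number of paths = 111580

Total paths from (0, 0) to (19, 6): C(25, 19) = 177100. Paths through (7, 2): (paths (0, 0) → (7, 2)) × (paths (7, 2) → (19, 6)) = C(9, 7) · C(16, 12) = 36 · 1820 = 65520. Avoidance count = 177100 − 65520 = 111580.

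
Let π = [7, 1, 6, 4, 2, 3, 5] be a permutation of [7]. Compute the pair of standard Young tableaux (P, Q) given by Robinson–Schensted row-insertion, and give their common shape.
P = [1, 2, 3, 5] / [4] / [6] / [7];  Q = [1, 3, 6, 7] / [2] / [4] / [5];  common shape = (4, 1, 1, 1)

Row-insert the values π_1, π_2, … into P one at a time, bumping the leftmost entry strictly greater than the inserted value down to the next row. The recording tableau Q records, in position (i, j), the step at which that cell was added to P.
  Insert 7 (step 1): P = [7];  Q = [1]
  Insert 1 (step 2): P = [1] / [7];  Q = [1] / [2]
  Insert 6 (step 3): P = [1, 6] / [7];  Q = [1, 3] / [2]
  Insert 4 (step 4): P = [1, 4] / [6] / [7];  Q = [1, 3] / [2] / [4]
  Insert 2 (step 5): P = [1, 2] / [4] / [6] / [7];  Q = [1, 3] / [2] / [4] / [5]
  Insert 3 (step 6): P = [1, 2, 3] / [4] / [6] / [7];  Q = [1, 3, 6] / [2] / [4] / [5]
  Insert 5 (step 7): P = [1, 2, 3, 5] / [4] / [6] / [7];  Q = [1, 3, 6, 7] / [2] / [4] / [5]
Final shape: (4, 1, 1, 1).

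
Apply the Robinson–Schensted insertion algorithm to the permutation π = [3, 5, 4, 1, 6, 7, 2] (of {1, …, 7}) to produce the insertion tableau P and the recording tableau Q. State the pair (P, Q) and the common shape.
P = [1, 2, 6, 7] / [3, 4] / [5];  Q = [1, 2, 5, 6] / [3, 7] / [4];  common shape = (4, 2, 1)

Row-insert the values π_1, π_2, … into P one at a time, bumping the leftmost entry strictly greater than the inserted value down to the next row. The recording tableau Q records, in position (i, j), the step at which that cell was added to P.
  Insert 3 (step 1): P = [3];  Q = [1]
  Insert 5 (step 2): P = [3, 5];  Q = [1, 2]
  Insert 4 (step 3): P = [3, 4] / [5];  Q = [1, 2] / [3]
  Insert 1 (step 4): P = [1, 4] / [3] / [5];  Q = [1, 2] / [3] / [4]
  Insert 6 (step 5): P = [1, 4, 6] / [3] / [5];  Q = [1, 2, 5] / [3] / [4]
  Insert 7 (step 6): P = [1, 4, 6, 7] / [3] / [5];  Q = [1, 2, 5, 6] / [3] / [4]
  Insert 2 (step 7): P = [1, 2, 6, 7] / [3, 4] / [5];  Q = [1, 2, 5, 6] / [3, 7] / [4]
Final shape: (4, 2, 1).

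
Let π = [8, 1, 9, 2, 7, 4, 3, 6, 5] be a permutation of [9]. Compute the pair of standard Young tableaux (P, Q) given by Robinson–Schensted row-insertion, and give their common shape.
P = [1, 2, 3, 5] / [4, 6] / [7, 9] / [8];  Q = [1, 3, 5, 8] / [2, 4] / [6, 9] / [7];  common shape = (4, 2, 2, 1)

Row-insert the values π_1, π_2, … into P one at a time, bumping the leftmost entry strictly greater than the inserted value down to the next row. The recording tableau Q records, in position (i, j), the step at which that cell was added to P.
  Insert 8 (step 1): P = [8];  Q = [1]
  Insert 1 (step 2): P = [1] / [8];  Q = [1] / [2]
  Insert 9 (step 3): P = [1, 9] / [8];  Q = [1, 3] / [2]
  Insert 2 (step 4): P = [1, 2] / [8, 9];  Q = [1, 3] / [2, 4]
  Insert 7 (step 5): P = [1, 2, 7] / [8, 9];  Q = [1, 3, 5] / [2, 4]
  Insert 4 (step 6): P = [1, 2, 4] / [7, 9] / [8];  Q = [1, 3, 5] / [2, 4] / [6]
  Insert 3 (step 7): P = [1, 2, 3] / [4, 9] / [7] / [8];  Q = [1, 3, 5] / [2, 4] / [6] / [7]
  Insert 6 (step 8): P = [1, 2, 3, 6] / [4, 9] / [7] / [8];  Q = [1, 3, 5, 8] / [2, 4] / [6] / [7]
  Insert 5 (step 9): P = [1, 2, 3, 5] / [4, 6] / [7, 9] / [8];  Q = [1, 3, 5, 8] / [2, 4] / [6, 9] / [7]
Final shape: (4, 2, 2, 1).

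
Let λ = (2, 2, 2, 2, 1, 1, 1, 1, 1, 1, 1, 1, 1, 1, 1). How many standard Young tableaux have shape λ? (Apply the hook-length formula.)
# SYT of shape (2, 2, 2, 2, 1, 1, 1, 1, 1, 1, 1, 1, 1, 1, 1) = 2907

Hook-length formula: f^λ = n! / Π hook(c), product over all cells c of the Young diagram. For λ = (2, 2, 2, 2, 1, 1, 1, 1, 1, 1, 1, 1, 1, 1, 1), n = 19 boxes. Hook lengths by row (left-to-right, top-to-bottom): [16, 4]; [15, 3]; [14, 2]; [13, 1]; [11]; [10]; [9]; [8]; [7]; [6]; [5]; [4]; [3]; [2]; [1]. Product of hooks = 41845579776000. So f^λ = 19! / 41845579776000 = 121645100408832000 / 41845579776000 = 2907.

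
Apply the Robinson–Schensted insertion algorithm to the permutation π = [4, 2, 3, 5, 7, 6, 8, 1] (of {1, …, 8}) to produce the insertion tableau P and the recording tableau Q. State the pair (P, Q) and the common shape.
P = [1, 3, 5, 6, 8] / [2, 7] / [4];  Q = [1, 3, 4, 5, 7] / [2, 6] / [8];  common shape = (5, 2, 1)

Row-insert the values π_1, π_2, … into P one at a time, bumping the leftmost entry strictly greater than the inserted value down to the next row. The recording tableau Q records, in position (i, j), the step at which that cell was added to P.
  Insert 4 (step 1): P = [4];  Q = [1]
  Insert 2 (step 2): P = [2] / [4];  Q = [1] / [2]
  Insert 3 (step 3): P = [2, 3] / [4];  Q = [1, 3] / [2]
  Insert 5 (step 4): P = [2, 3, 5] / [4];  Q = [1, 3, 4] / [2]
  Insert 7 (step 5): P = [2, 3, 5, 7] / [4];  Q = [1, 3, 4, 5] / [2]
  Insert 6 (step 6): P = [2, 3, 5, 6] / [4, 7];  Q = [1, 3, 4, 5] / [2, 6]
  Insert 8 (step 7): P = [2, 3, 5, 6, 8] / [4, 7];  Q = [1, 3, 4, 5, 7] / [2, 6]
  Insert 1 (step 8): P = [1, 3, 5, 6, 8] / [2, 7] / [4];  Q = [1, 3, 4, 5, 7] / [2, 6] / [8]
Final shape: (5, 2, 1).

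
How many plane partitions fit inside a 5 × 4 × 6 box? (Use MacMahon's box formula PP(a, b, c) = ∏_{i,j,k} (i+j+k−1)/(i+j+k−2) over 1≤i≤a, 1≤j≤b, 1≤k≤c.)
PP(5, 4, 6) = 133613766

Evaluate the triple product over i = 1..5, j = 1..4, k = 1..6. The factors are (2/1) · (3/2) · (4/3) · (5/4) · (6/5) · (7/6) · (3/2) · (4/3) · … (120 factors total). The numerators and denominators telescope so the product is an integer; carrying out the multiplication exactly gives PP(5, 4, 6) = 133613766.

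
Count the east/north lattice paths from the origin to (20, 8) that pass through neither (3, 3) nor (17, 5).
Number of paths = 2102745

Inclusion–exclusion. Total paths: C(28, 20) = 3108105. Through P₁: C(6, 3)·C(22, 17) = 526680. Through P₂: C(22, 17)·C(6, 3) = 526680. Since P₁ is strictly southwest of P₂, a monotone path through both must visit P₁ then P₂; paths through both = C(6, 3)·C(16, 14)·C(6, 3) = 48000. Avoid both = 3108105 − 526680 − 526680 + 48000 = 2102745.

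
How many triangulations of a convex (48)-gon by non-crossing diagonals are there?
C_46 = 8740328711533173390046320

These polygon triangulations are counted by the Catalan number C_n = (1/(n + 1)) · C(2n, n). For n = 46: C_46 = (1/47) · C(92, 46) = 410795449442059149332177040/47 = 8740328711533173390046320.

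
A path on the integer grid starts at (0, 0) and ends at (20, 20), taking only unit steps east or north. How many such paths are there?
Number of paths = 137846528820

A monotone lattice path from (0, 0) to (20, 20) consists of 20 east steps and 20 north steps in some order, so it is determined by which 20 of the 40 steps are east. The count is C(40, 20) = 137846528820.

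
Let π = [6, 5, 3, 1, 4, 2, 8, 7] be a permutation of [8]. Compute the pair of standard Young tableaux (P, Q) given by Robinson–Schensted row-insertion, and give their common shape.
P = [1, 2, 7] / [3, 4, 8] / [5] / [6];  Q = [1, 5, 7] / [2, 6, 8] / [3] / [4];  common shape = (3, 3, 1, 1)

Row-insert the values π_1, π_2, … into P one at a time, bumping the leftmost entry strictly greater than the inserted value down to the next row. The recording tableau Q records, in position (i, j), the step at which that cell was added to P.
  Insert 6 (step 1): P = [6];  Q = [1]
  Insert 5 (step 2): P = [5] / [6];  Q = [1] / [2]
  Insert 3 (step 3): P = [3] / [5] / [6];  Q = [1] / [2] / [3]
  Insert 1 (step 4): P = [1] / [3] / [5] / [6];  Q = [1] / [2] / [3] / [4]
  Insert 4 (step 5): P = [1, 4] / [3] / [5] / [6];  Q = [1, 5] / [2] / [3] / [4]
  Insert 2 (step 6): P = [1, 2] / [3, 4] / [5] / [6];  Q = [1, 5] / [2, 6] / [3] / [4]
  Insert 8 (step 7): P = [1, 2, 8] / [3, 4] / [5] / [6];  Q = [1, 5, 7] / [2, 6] / [3] / [4]
  Insert 7 (step 8): P = [1, 2, 7] / [3, 4, 8] / [5] / [6];  Q = [1, 5, 7] / [2, 6, 8] / [3] / [4]
Final shape: (3, 3, 1, 1).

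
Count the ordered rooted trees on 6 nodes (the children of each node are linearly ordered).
C_5 = 42

These ordered rooted trees are counted by the Catalan number C_n = (1/(n + 1)) · C(2n, n). For n = 5: C_5 = (1/6) · C(10, 5) = 252/6 = 42.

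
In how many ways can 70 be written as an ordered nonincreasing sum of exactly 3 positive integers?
p(70, 3 parts) = 408

Partitions of n into exactly k parts are in bijection with partitions of n − k into at most k parts (subtract 1 from each part). So p(70, exactly 3) = p(67, parts ≤ 3). Computing via the recurrence p(m, j) = p(m, j−1) + p(m−j, j) gives 408.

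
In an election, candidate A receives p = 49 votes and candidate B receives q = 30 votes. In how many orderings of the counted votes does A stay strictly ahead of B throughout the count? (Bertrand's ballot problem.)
Strict-lead orderings = 1333519289256080821180

Total orderings of the 79 votes with 49 for A: C(79, 49) = 5544632834275283414380. By the Bertrand ballot formula (Cycle Lemma / reflection principle), the number of orderings in which A is strictly ahead of B throughout is (p − q)/(p + q) · C(p + q, p) = (49 − 30)/(49 + 30) · 5544632834275283414380 = 1333519289256080821180.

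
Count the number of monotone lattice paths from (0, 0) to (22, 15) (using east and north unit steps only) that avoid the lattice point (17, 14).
Number of paths = 7773104610

Total paths from (0, 0) to (22, 15): C(37, 22) = 9364199760. Paths through (17, 14): (paths (0, 0) → (17, 14)) × (paths (17, 14) → (22, 15)) = C(31, 17) · C(6, 5) = 265182525 · 6 = 1591095150. Avoidance count = 9364199760 − 1591095150 = 7773104610.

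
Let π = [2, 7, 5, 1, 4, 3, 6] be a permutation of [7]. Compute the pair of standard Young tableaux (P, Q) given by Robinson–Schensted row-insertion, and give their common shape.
P = [1, 3, 6] / [2, 4] / [5] / [7];  Q = [1, 2, 7] / [3, 5] / [4] / [6];  common shape = (3, 2, 1, 1)

Row-insert the values π_1, π_2, … into P one at a time, bumping the leftmost entry strictly greater than the inserted value down to the next row. The recording tableau Q records, in position (i, j), the step at which that cell was added to P.
  Insert 2 (step 1): P = [2];  Q = [1]
  Insert 7 (step 2): P = [2, 7];  Q = [1, 2]
  Insert 5 (step 3): P = [2, 5] / [7];  Q = [1, 2] / [3]
  Insert 1 (step 4): P = [1, 5] / [2] / [7];  Q = [1, 2] / [3] / [4]
  Insert 4 (step 5): P = [1, 4] / [2, 5] / [7];  Q = [1, 2] / [3, 5] / [4]
  Insert 3 (step 6): P = [1, 3] / [2, 4] / [5] / [7];  Q = [1, 2] / [3, 5] / [4] / [6]
  Insert 6 (step 7): P = [1, 3, 6] / [2, 4] / [5] / [7];  Q = [1, 2, 7] / [3, 5] / [4] / [6]
Final shape: (3, 2, 1, 1).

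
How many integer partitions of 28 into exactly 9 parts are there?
p(28, 9 parts) = 393

Partitions of n into exactly k parts are in bijection with partitions of n − k into at most k parts (subtract 1 from each part). So p(28, exactly 9) = p(19, parts ≤ 9). Computing via the recurrence p(m, j) = p(m, j−1) + p(m−j, j) gives 393.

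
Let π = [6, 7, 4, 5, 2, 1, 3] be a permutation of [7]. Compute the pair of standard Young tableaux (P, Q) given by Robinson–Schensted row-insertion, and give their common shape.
P = [1, 3] / [2, 5] / [4, 7] / [6];  Q = [1, 2] / [3, 4] / [5, 7] / [6];  common shape = (2, 2, 2, 1)

Row-insert the values π_1, π_2, … into P one at a time, bumping the leftmost entry strictly greater than the inserted value down to the next row. The recording tableau Q records, in position (i, j), the step at which that cell was added to P.
  Insert 6 (step 1): P = [6];  Q = [1]
  Insert 7 (step 2): P = [6, 7];  Q = [1, 2]
  Insert 4 (step 3): P = [4, 7] / [6];  Q = [1, 2] / [3]
  Insert 5 (step 4): P = [4, 5] / [6, 7];  Q = [1, 2] / [3, 4]
  Insert 2 (step 5): P = [2, 5] / [4, 7] / [6];  Q = [1, 2] / [3, 4] / [5]
  Insert 1 (step 6): P = [1, 5] / [2, 7] / [4] / [6];  Q = [1, 2] / [3, 4] / [5] / [6]
  Insert 3 (step 7): P = [1, 3] / [2, 5] / [4, 7] / [6];  Q = [1, 2] / [3, 4] / [5, 7] / [6]
Final shape: (2, 2, 2, 1).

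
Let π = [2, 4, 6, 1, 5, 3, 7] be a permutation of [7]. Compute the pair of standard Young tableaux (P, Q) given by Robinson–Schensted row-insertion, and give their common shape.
P = [1, 3, 5, 7] / [2, 4] / [6];  Q = [1, 2, 3, 7] / [4, 5] / [6];  common shape = (4, 2, 1)

Row-insert the values π_1, π_2, … into P one at a time, bumping the leftmost entry strictly greater than the inserted value down to the next row. The recording tableau Q records, in position (i, j), the step at which that cell was added to P.
  Insert 2 (step 1): P = [2];  Q = [1]
  Insert 4 (step 2): P = [2, 4];  Q = [1, 2]
  Insert 6 (step 3): P = [2, 4, 6];  Q = [1, 2, 3]
  Insert 1 (step 4): P = [1, 4, 6] / [2];  Q = [1, 2, 3] / [4]
  Insert 5 (step 5): P = [1, 4, 5] / [2, 6];  Q = [1, 2, 3] / [4, 5]
  Insert 3 (step 6): P = [1, 3, 5] / [2, 4] / [6];  Q = [1, 2, 3] / [4, 5] / [6]
  Insert 7 (step 7): P = [1, 3, 5, 7] / [2, 4] / [6];  Q = [1, 2, 3, 7] / [4, 5] / [6]
Final shape: (4, 2, 1).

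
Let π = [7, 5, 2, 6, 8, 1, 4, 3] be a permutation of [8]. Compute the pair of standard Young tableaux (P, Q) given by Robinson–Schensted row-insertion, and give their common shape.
P = [1, 3, 8] / [2, 4] / [5, 6] / [7];  Q = [1, 4, 5] / [2, 7] / [3, 8] / [6];  common shape = (3, 2, 2, 1)

Row-insert the values π_1, π_2, … into P one at a time, bumping the leftmost entry strictly greater than the inserted value down to the next row. The recording tableau Q records, in position (i, j), the step at which that cell was added to P.
  Insert 7 (step 1): P = [7];  Q = [1]
  Insert 5 (step 2): P = [5] / [7];  Q = [1] / [2]
  Insert 2 (step 3): P = [2] / [5] / [7];  Q = [1] / [2] / [3]
  Insert 6 (step 4): P = [2, 6] / [5] / [7];  Q = [1, 4] / [2] / [3]
  Insert 8 (step 5): P = [2, 6, 8] / [5] / [7];  Q = [1, 4, 5] / [2] / [3]
  Insert 1 (step 6): P = [1, 6, 8] / [2] / [5] / [7];  Q = [1, 4, 5] / [2] / [3] / [6]
  Insert 4 (step 7): P = [1, 4, 8] / [2, 6] / [5] / [7];  Q = [1, 4, 5] / [2, 7] / [3] / [6]
  Insert 3 (step 8): P = [1, 3, 8] / [2, 4] / [5, 6] / [7];  Q = [1, 4, 5] / [2, 7] / [3, 8] / [6]
Final shape: (3, 2, 2, 1).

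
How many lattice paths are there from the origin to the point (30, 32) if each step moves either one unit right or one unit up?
Number of paths = 450883717216034179

A monotone lattice path from (0, 0) to (30, 32) consists of 30 east steps and 32 north steps in some order, so it is determined by which 30 of the 62 steps are east. The count is C(62, 30) = 450883717216034179.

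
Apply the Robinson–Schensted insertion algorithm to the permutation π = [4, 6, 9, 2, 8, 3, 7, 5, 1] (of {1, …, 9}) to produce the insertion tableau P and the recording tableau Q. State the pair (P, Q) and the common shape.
P = [1, 3, 5] / [2, 6, 7] / [4] / [8] / [9];  Q = [1, 2, 3] / [4, 5, 7] / [6] / [8] / [9];  common shape = (3, 3, 1, 1, 1)

Row-insert the values π_1, π_2, … into P one at a time, bumping the leftmost entry strictly greater than the inserted value down to the next row. The recording tableau Q records, in position (i, j), the step at which that cell was added to P.
  Insert 4 (step 1): P = [4];  Q = [1]
  Insert 6 (step 2): P = [4, 6];  Q = [1, 2]
  Insert 9 (step 3): P = [4, 6, 9];  Q = [1, 2, 3]
  Insert 2 (step 4): P = [2, 6, 9] / [4];  Q = [1, 2, 3] / [4]
  Insert 8 (step 5): P = [2, 6, 8] / [4, 9];  Q = [1, 2, 3] / [4, 5]
  Insert 3 (step 6): P = [2, 3, 8] / [4, 6] / [9];  Q = [1, 2, 3] / [4, 5] / [6]
  Insert 7 (step 7): P = [2, 3, 7] / [4, 6, 8] / [9];  Q = [1, 2, 3] / [4, 5, 7] / [6]
  Insert 5 (step 8): P = [2, 3, 5] / [4, 6, 7] / [8] / [9];  Q = [1, 2, 3] / [4, 5, 7] / [6] / [8]
  Insert 1 (step 9): P = [1, 3, 5] / [2, 6, 7] / [4] / [8] / [9];  Q = [1, 2, 3] / [4, 5, 7] / [6] / [8] / [9]
Final shape: (3, 3, 1, 1, 1).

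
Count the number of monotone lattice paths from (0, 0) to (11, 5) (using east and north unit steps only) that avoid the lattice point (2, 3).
Number of paths = 3818

Total paths from (0, 0) to (11, 5): C(16, 11) = 4368. Paths through (2, 3): (paths (0, 0) → (2, 3)) × (paths (2, 3) → (11, 5)) = C(5, 2) · C(11, 9) = 10 · 55 = 550. Avoidance count = 4368 − 550 = 3818.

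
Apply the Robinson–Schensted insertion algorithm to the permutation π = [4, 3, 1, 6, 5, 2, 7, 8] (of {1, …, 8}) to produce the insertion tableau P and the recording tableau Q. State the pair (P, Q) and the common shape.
P = [1, 2, 7, 8] / [3, 5] / [4, 6];  Q = [1, 4, 7, 8] / [2, 5] / [3, 6];  common shape = (4, 2, 2)

Row-insert the values π_1, π_2, … into P one at a time, bumping the leftmost entry strictly greater than the inserted value down to the next row. The recording tableau Q records, in position (i, j), the step at which that cell was added to P.
  Insert 4 (step 1): P = [4];  Q = [1]
  Insert 3 (step 2): P = [3] / [4];  Q = [1] / [2]
  Insert 1 (step 3): P = [1] / [3] / [4];  Q = [1] / [2] / [3]
  Insert 6 (step 4): P = [1, 6] / [3] / [4];  Q = [1, 4] / [2] / [3]
  Insert 5 (step 5): P = [1, 5] / [3, 6] / [4];  Q = [1, 4] / [2, 5] / [3]
  Insert 2 (step 6): P = [1, 2] / [3, 5] / [4, 6];  Q = [1, 4] / [2, 5] / [3, 6]
  Insert 7 (step 7): P = [1, 2, 7] / [3, 5] / [4, 6];  Q = [1, 4, 7] / [2, 5] / [3, 6]
  Insert 8 (step 8): P = [1, 2, 7, 8] / [3, 5] / [4, 6];  Q = [1, 4, 7, 8] / [2, 5] / [3, 6]
Final shape: (4, 2, 2).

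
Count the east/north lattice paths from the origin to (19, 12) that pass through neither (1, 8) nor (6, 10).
Number of paths = 140233695

Inclusion–exclusion. Total paths: C(31, 19) = 141120525. Through P₁: C(9, 1)·C(22, 18) = 65835. Through P₂: C(16, 6)·C(15, 13) = 840840. Since P₁ is strictly southwest of P₂, a monotone path through both must visit P₁ then P₂; paths through both = C(9, 1)·C(7, 5)·C(15, 13) = 19845. Avoid both = 141120525 − 65835 − 840840 + 19845 = 140233695.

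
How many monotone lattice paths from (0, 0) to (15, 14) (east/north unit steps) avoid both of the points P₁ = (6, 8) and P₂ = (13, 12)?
Number of paths = 37272885

Inclusion–exclusion. Total paths: C(29, 15) = 77558760. Through P₁: C(14, 6)·C(15, 9) = 15030015. Through P₂: C(25, 13)·C(4, 2) = 31201800. Since P₁ is strictly southwest of P₂, a monotone path through both must visit P₁ then P₂; paths through both = C(14, 6)·C(11, 7)·C(4, 2) = 5945940. Avoid both = 77558760 − 15030015 − 31201800 + 5945940 = 37272885.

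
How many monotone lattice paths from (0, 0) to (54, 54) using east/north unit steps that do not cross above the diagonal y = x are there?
C_54 = 451959718027953471447609509424

These NE paths below the diagonal are counted by the Catalan number C_n = (1/(n + 1)) · C(2n, n). For n = 54: C_54 = (1/55) · C(108, 54) = 24857784491537440929618523018320/55 = 451959718027953471447609509424.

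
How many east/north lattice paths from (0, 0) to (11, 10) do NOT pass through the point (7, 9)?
Number of paths = 295516

Total paths from (0, 0) to (11, 10): C(21, 11) = 352716. Paths through (7, 9): (paths (0, 0) → (7, 9)) × (paths (7, 9) → (11, 10)) = C(16, 7) · C(5, 4) = 11440 · 5 = 57200. Avoidance count = 352716 − 57200 = 295516.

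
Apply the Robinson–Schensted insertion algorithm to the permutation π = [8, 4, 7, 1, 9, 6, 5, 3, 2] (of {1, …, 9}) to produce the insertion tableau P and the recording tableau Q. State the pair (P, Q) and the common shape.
P = [1, 2, 9] / [3, 5] / [4] / [6] / [7] / [8];  Q = [1, 3, 5] / [2, 6] / [4] / [7] / [8] / [9];  common shape = (3, 2, 1, 1, 1, 1)

Row-insert the values π_1, π_2, … into P one at a time, bumping the leftmost entry strictly greater than the inserted value down to the next row. The recording tableau Q records, in position (i, j), the step at which that cell was added to P.
  Insert 8 (step 1): P = [8];  Q = [1]
  Insert 4 (step 2): P = [4] / [8];  Q = [1] / [2]
  Insert 7 (step 3): P = [4, 7] / [8];  Q = [1, 3] / [2]
  Insert 1 (step 4): P = [1, 7] / [4] / [8];  Q = [1, 3] / [2] / [4]
  Insert 9 (step 5): P = [1, 7, 9] / [4] / [8];  Q = [1, 3, 5] / [2] / [4]
  Insert 6 (step 6): P = [1, 6, 9] / [4, 7] / [8];  Q = [1, 3, 5] / [2, 6] / [4]
  Insert 5 (step 7): P = [1, 5, 9] / [4, 6] / [7] / [8];  Q = [1, 3, 5] / [2, 6] / [4] / [7]
  Insert 3 (step 8): P = [1, 3, 9] / [4, 5] / [6] / [7] / [8];  Q = [1, 3, 5] / [2, 6] / [4] / [7] / [8]
  Insert 2 (step 9): P = [1, 2, 9] / [3, 5] / [4] / [6] / [7] / [8];  Q = [1, 3, 5] / [2, 6] / [4] / [7] / [8] / [9]
Final shape: (3, 2, 1, 1, 1, 1).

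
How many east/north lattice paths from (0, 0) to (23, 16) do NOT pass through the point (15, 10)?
Number of paths = 27895174710

Total paths from (0, 0) to (23, 16): C(39, 23) = 37711260990. Paths through (15, 10): (paths (0, 0) → (15, 10)) × (paths (15, 10) → (23, 16)) = C(25, 15) · C(14, 8) = 3268760 · 3003 = 9816086280. Avoidance count = 37711260990 − 9816086280 = 27895174710.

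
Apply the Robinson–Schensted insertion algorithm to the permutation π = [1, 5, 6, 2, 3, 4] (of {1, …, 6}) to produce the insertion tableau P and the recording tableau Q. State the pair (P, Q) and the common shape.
P = [1, 2, 3, 4] / [5, 6];  Q = [1, 2, 3, 6] / [4, 5];  common shape = (4, 2)

Row-insert the values π_1, π_2, … into P one at a time, bumping the leftmost entry strictly greater than the inserted value down to the next row. The recording tableau Q records, in position (i, j), the step at which that cell was added to P.
  Insert 1 (step 1): P = [1];  Q = [1]
  Insert 5 (step 2): P = [1, 5];  Q = [1, 2]
  Insert 6 (step 3): P = [1, 5, 6];  Q = [1, 2, 3]
  Insert 2 (step 4): P = [1, 2, 6] / [5];  Q = [1, 2, 3] / [4]
  Insert 3 (step 5): P = [1, 2, 3] / [5, 6];  Q = [1, 2, 3] / [4, 5]
  Insert 4 (step 6): P = [1, 2, 3, 4] / [5, 6];  Q = [1, 2, 3, 6] / [4, 5]
Final shape: (4, 2).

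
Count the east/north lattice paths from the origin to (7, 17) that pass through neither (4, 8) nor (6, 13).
Number of paths = 153519

Inclusion–exclusion. Total paths: C(24, 7) = 346104. Through P₁: C(12, 4)·C(12, 3) = 108900. Through P₂: C(19, 6)·C(5, 1) = 135660. Since P₁ is strictly southwest of P₂, a monotone path through both must visit P₁ then P₂; paths through both = C(12, 4)·C(7, 2)·C(5, 1) = 51975. Avoid both = 346104 − 108900 − 135660 + 51975 = 153519.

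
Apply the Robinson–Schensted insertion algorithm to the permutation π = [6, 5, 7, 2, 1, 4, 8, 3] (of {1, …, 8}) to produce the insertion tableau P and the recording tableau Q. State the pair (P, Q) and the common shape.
P = [1, 3, 8] / [2, 4] / [5, 7] / [6];  Q = [1, 3, 7] / [2, 6] / [4, 8] / [5];  common shape = (3, 2, 2, 1)

Row-insert the values π_1, π_2, … into P one at a time, bumping the leftmost entry strictly greater than the inserted value down to the next row. The recording tableau Q records, in position (i, j), the step at which that cell was added to P.
  Insert 6 (step 1): P = [6];  Q = [1]
  Insert 5 (step 2): P = [5] / [6];  Q = [1] / [2]
  Insert 7 (step 3): P = [5, 7] / [6];  Q = [1, 3] / [2]
  Insert 2 (step 4): P = [2, 7] / [5] / [6];  Q = [1, 3] / [2] / [4]
  Insert 1 (step 5): P = [1, 7] / [2] / [5] / [6];  Q = [1, 3] / [2] / [4] / [5]
  Insert 4 (step 6): P = [1, 4] / [2, 7] / [5] / [6];  Q = [1, 3] / [2, 6] / [4] / [5]
  Insert 8 (step 7): P = [1, 4, 8] / [2, 7] / [5] / [6];  Q = [1, 3, 7] / [2, 6] / [4] / [5]
  Insert 3 (step 8): P = [1, 3, 8] / [2, 4] / [5, 7] / [6];  Q = [1, 3, 7] / [2, 6] / [4, 8] / [5]
Final shape: (3, 2, 2, 1).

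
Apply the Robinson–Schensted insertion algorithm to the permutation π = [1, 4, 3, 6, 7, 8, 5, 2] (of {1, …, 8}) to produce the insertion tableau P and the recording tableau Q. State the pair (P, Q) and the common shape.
P = [1, 2, 5, 7, 8] / [3, 6] / [4];  Q = [1, 2, 4, 5, 6] / [3, 7] / [8];  common shape = (5, 2, 1)

Row-insert the values π_1, π_2, … into P one at a time, bumping the leftmost entry strictly greater than the inserted value down to the next row. The recording tableau Q records, in position (i, j), the step at which that cell was added to P.
  Insert 1 (step 1): P = [1];  Q = [1]
  Insert 4 (step 2): P = [1, 4];  Q = [1, 2]
  Insert 3 (step 3): P = [1, 3] / [4];  Q = [1, 2] / [3]
  Insert 6 (step 4): P = [1, 3, 6] / [4];  Q = [1, 2, 4] / [3]
  Insert 7 (step 5): P = [1, 3, 6, 7] / [4];  Q = [1, 2, 4, 5] / [3]
  Insert 8 (step 6): P = [1, 3, 6, 7, 8] / [4];  Q = [1, 2, 4, 5, 6] / [3]
  Insert 5 (step 7): P = [1, 3, 5, 7, 8] / [4, 6];  Q = [1, 2, 4, 5, 6] / [3, 7]
  Insert 2 (step 8): P = [1, 2, 5, 7, 8] / [3, 6] / [4];  Q = [1, 2, 4, 5, 6] / [3, 7] / [8]
Final shape: (5, 2, 1).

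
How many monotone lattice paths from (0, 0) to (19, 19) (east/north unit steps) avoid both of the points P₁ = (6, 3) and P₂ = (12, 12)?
Number of paths = 21806912988

Inclusion–exclusion. Total paths: C(38, 19) = 35345263800. Through P₁: C(9, 6)·C(29, 13) = 5700568860. Through P₂: C(24, 12)·C(14, 7) = 9280663392. Since P₁ is strictly southwest of P₂, a monotone path through both must visit P₁ then P₂; paths through both = C(9, 6)·C(15, 6)·C(14, 7) = 1442881440. Avoid both = 35345263800 − 5700568860 − 9280663392 + 1442881440 = 21806912988.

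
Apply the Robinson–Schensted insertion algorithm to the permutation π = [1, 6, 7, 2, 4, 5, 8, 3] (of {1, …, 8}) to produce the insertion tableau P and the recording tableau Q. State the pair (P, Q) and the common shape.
P = [1, 2, 3, 5, 8] / [4, 7] / [6];  Q = [1, 2, 3, 6, 7] / [4, 5] / [8];  common shape = (5, 2, 1)

Row-insert the values π_1, π_2, … into P one at a time, bumping the leftmost entry strictly greater than the inserted value down to the next row. The recording tableau Q records, in position (i, j), the step at which that cell was added to P.
  Insert 1 (step 1): P = [1];  Q = [1]
  Insert 6 (step 2): P = [1, 6];  Q = [1, 2]
  Insert 7 (step 3): P = [1, 6, 7];  Q = [1, 2, 3]
  Insert 2 (step 4): P = [1, 2, 7] / [6];  Q = [1, 2, 3] / [4]
  Insert 4 (step 5): P = [1, 2, 4] / [6, 7];  Q = [1, 2, 3] / [4, 5]
  Insert 5 (step 6): P = [1, 2, 4, 5] / [6, 7];  Q = [1, 2, 3, 6] / [4, 5]
  Insert 8 (step 7): P = [1, 2, 4, 5, 8] / [6, 7];  Q = [1, 2, 3, 6, 7] / [4, 5]
  Insert 3 (step 8): P = [1, 2, 3, 5, 8] / [4, 7] / [6];  Q = [1, 2, 3, 6, 7] / [4, 5] / [8]
Final shape: (5, 2, 1).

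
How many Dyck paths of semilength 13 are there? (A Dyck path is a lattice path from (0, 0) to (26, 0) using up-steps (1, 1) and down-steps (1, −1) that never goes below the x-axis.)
C_13 = 742900

These Dyck paths are counted by the Catalan number C_n = (1/(n + 1)) · C(2n, n). For n = 13: C_13 = (1/14) · C(26, 13) = 10400600/14 = 742900.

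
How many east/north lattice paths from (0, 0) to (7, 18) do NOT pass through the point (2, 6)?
Number of paths = 307436

Total paths from (0, 0) to (7, 18): C(25, 7) = 480700. Paths through (2, 6): (paths (0, 0) → (2, 6)) × (paths (2, 6) → (7, 18)) = C(8, 2) · C(17, 5) = 28 · 6188 = 173264. Avoidance count = 480700 − 173264 = 307436.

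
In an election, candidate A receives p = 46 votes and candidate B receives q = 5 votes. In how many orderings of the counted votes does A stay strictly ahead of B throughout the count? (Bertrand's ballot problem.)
Strict-lead orderings = 1888460

Total orderings of the 51 votes with 46 for A: C(51, 46) = 2349060. By the Bertrand ballot formula (Cycle Lemma / reflection principle), the number of orderings in which A is strictly ahead of B throughout is (p − q)/(p + q) · C(p + q, p) = (46 − 5)/(46 + 5) · 2349060 = 1888460.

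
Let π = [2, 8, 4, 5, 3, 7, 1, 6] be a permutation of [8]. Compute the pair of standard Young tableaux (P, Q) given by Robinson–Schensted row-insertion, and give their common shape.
P = [1, 3, 5, 6] / [2, 7] / [4] / [8];  Q = [1, 2, 4, 6] / [3, 8] / [5] / [7];  common shape = (4, 2, 1, 1)

Row-insert the values π_1, π_2, … into P one at a time, bumping the leftmost entry strictly greater than the inserted value down to the next row. The recording tableau Q records, in position (i, j), the step at which that cell was added to P.
  Insert 2 (step 1): P = [2];  Q = [1]
  Insert 8 (step 2): P = [2, 8];  Q = [1, 2]
  Insert 4 (step 3): P = [2, 4] / [8];  Q = [1, 2] / [3]
  Insert 5 (step 4): P = [2, 4, 5] / [8];  Q = [1, 2, 4] / [3]
  Insert 3 (step 5): P = [2, 3, 5] / [4] / [8];  Q = [1, 2, 4] / [3] / [5]
  Insert 7 (step 6): P = [2, 3, 5, 7] / [4] / [8];  Q = [1, 2, 4, 6] / [3] / [5]
  Insert 1 (step 7): P = [1, 3, 5, 7] / [2] / [4] / [8];  Q = [1, 2, 4, 6] / [3] / [5] / [7]
  Insert 6 (step 8): P = [1, 3, 5, 6] / [2, 7] / [4] / [8];  Q = [1, 2, 4, 6] / [3, 8] / [5] / [7]
Final shape: (4, 2, 1, 1).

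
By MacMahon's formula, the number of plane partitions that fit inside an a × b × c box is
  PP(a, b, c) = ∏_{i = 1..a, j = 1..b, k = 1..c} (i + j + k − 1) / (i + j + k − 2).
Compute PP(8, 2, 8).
PP(8, 2, 8) = 34763300

Evaluate the triple product over i = 1..8, j = 1..2, k = 1..8. The factors are (2/1) · (3/2) · (4/3) · (5/4) · (6/5) · (7/6) · (8/7) · (9/8) · … (128 factors total). The numerators and denominators telescope so the product is an integer; carrying out the multiplication exactly gives PP(8, 2, 8) = 34763300.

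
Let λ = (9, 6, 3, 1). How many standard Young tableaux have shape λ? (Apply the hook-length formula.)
# SYT of shape (9, 6, 3, 1) = 7759752

Hook-length formula: f^λ = n! / Π hook(c), product over all cells c of the Young diagram. For λ = (9, 6, 3, 1), n = 19 boxes. Hook lengths by row (left-to-right, top-to-bottom): [12, 10, 9, 7, 6, 5, 3, 2, 1]; [8, 6, 5, 3, 2, 1]; [4, 2, 1]; [1]. Product of hooks = 15676416000. So f^λ = 19! / 15676416000 = 121645100408832000 / 15676416000 = 7759752.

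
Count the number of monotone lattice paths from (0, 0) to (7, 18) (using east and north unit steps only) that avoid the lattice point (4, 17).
Number of paths = 456760

Total paths from (0, 0) to (7, 18): C(25, 7) = 480700. Paths through (4, 17): (paths (0, 0) → (4, 17)) × (paths (4, 17) → (7, 18)) = C(21, 4) · C(4, 3) = 5985 · 4 = 23940. Avoidance count = 480700 − 23940 = 456760.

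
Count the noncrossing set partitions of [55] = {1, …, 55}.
C_55 = 1759414616608818870992479875972

These noncrossing partitions are counted by the Catalan number C_n = (1/(n + 1)) · C(2n, n). For n = 55: C_55 = (1/56) · C(110, 55) = 98527218530093856775578873054432/56 = 1759414616608818870992479875972.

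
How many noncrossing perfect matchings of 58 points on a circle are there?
C_29 = 1002242216651368

These noncrossing handshakes are counted by the Catalan number C_n = (1/(n + 1)) · C(2n, n). For n = 29: C_29 = (1/30) · C(58, 29) = 30067266499541040/30 = 1002242216651368.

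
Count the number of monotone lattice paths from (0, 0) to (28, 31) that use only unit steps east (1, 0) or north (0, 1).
Number of paths = 55317304280338408

A monotone lattice path from (0, 0) to (28, 31) consists of 28 east steps and 31 north steps in some order, so it is determined by which 28 of the 59 steps are east. The count is C(59, 28) = 55317304280338408.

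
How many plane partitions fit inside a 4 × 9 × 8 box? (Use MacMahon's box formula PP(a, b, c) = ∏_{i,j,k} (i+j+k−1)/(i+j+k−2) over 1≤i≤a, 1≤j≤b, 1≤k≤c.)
PP(4, 9, 8) = 151561524301616

Evaluate the triple product over i = 1..4, j = 1..9, k = 1..8. The factors are (2/1) · (3/2) · (4/3) · (5/4) · (6/5) · (7/6) · (8/7) · (9/8) · … (288 factors total). The numerators and denominators telescope so the product is an integer; carrying out the multiplication exactly gives PP(4, 9, 8) = 151561524301616.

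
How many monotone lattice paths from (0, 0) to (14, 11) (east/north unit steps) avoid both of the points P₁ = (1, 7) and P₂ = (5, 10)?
Number of paths = 4411130

Inclusion–exclusion. Total paths: C(25, 14) = 4457400. Through P₁: C(8, 1)·C(17, 13) = 19040. Through P₂: C(15, 5)·C(10, 9) = 30030. Since P₁ is strictly southwest of P₂, a monotone path through both must visit P₁ then P₂; paths through both = C(8, 1)·C(7, 4)·C(10, 9) = 2800. Avoid both = 4457400 − 19040 − 30030 + 2800 = 4411130.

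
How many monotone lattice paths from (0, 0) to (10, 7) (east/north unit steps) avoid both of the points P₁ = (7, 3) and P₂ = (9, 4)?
Number of paths = 13828

Inclusion–exclusion. Total paths: C(17, 10) = 19448. Through P₁: C(10, 7)·C(7, 3) = 4200. Through P₂: C(13, 9)·C(4, 1) = 2860. Since P₁ is strictly southwest of P₂, a monotone path through both must visit P₁ then P₂; paths through both = C(10, 7)·C(3, 2)·C(4, 1) = 1440. Avoid both = 19448 − 4200 − 2860 + 1440 = 13828.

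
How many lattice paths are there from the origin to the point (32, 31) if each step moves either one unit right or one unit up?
Number of paths = 916312070471295267

A monotone lattice path from (0, 0) to (32, 31) consists of 32 east steps and 31 north steps in some order, so it is determined by which 32 of the 63 steps are east. The count is C(63, 32) = 916312070471295267.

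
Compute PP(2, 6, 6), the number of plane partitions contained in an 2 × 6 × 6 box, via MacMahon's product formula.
PP(2, 6, 6) = 226512

Evaluate the triple product over i = 1..2, j = 1..6, k = 1..6. The factors are (2/1) · (3/2) · (4/3) · (5/4) · (6/5) · (7/6) · (3/2) · (4/3) · … (72 factors total). The numerators and denominators telescope so the product is an integer; carrying out the multiplication exactly gives PP(2, 6, 6) = 226512.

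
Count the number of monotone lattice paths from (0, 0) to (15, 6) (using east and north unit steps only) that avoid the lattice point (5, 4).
Number of paths = 45948

Total paths from (0, 0) to (15, 6): C(21, 15) = 54264. Paths through (5, 4): (paths (0, 0) → (5, 4)) × (paths (5, 4) → (15, 6)) = C(9, 5) · C(12, 10) = 126 · 66 = 8316. Avoidance count = 54264 − 8316 = 45948.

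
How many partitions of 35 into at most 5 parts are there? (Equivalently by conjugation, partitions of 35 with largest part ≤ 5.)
p(35, parts ≤ 5) = 1115

Use the recurrence p(n, m) = p(n, m−1) + p(n−m, m): either the largest part is < m (count p(n, m−1)) or the largest part is exactly m (remove one copy of m, count p(n−m, m)). With p(0, ·) = 1 this gives p(35, parts ≤ 5) = 1115. (By conjugating Young diagrams, this also counts partitions of 35 into at most 5 parts.)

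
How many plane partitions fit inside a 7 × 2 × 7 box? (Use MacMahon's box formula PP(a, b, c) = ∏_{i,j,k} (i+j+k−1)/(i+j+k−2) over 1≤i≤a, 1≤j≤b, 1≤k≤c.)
PP(7, 2, 7) = 2760615

Evaluate the triple product over i = 1..7, j = 1..2, k = 1..7. The factors are (2/1) · (3/2) · (4/3) · (5/4) · (6/5) · (7/6) · (8/7) · (3/2) · … (98 factors total). The numerators and denominators telescope so the product is an integer; carrying out the multiplication exactly gives PP(7, 2, 7) = 2760615.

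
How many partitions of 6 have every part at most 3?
p(6, parts ≤ 3) = 7

Partitions of 6 with all parts ≤ 3: 3+3, 3+2+1, 3+1+1+1, 2+2+2, 2+2+1+1, 2+1+1+1+1, 1+1+1+1+1+1. Count = 7.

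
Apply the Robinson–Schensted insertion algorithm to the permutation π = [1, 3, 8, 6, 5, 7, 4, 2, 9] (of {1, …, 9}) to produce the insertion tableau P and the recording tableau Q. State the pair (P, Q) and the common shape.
P = [1, 2, 4, 7, 9] / [3] / [5] / [6] / [8];  Q = [1, 2, 3, 6, 9] / [4] / [5] / [7] / [8];  common shape = (5, 1, 1, 1, 1)

Row-insert the values π_1, π_2, … into P one at a time, bumping the leftmost entry strictly greater than the inserted value down to the next row. The recording tableau Q records, in position (i, j), the step at which that cell was added to P.
  Insert 1 (step 1): P = [1];  Q = [1]
  Insert 3 (step 2): P = [1, 3];  Q = [1, 2]
  Insert 8 (step 3): P = [1, 3, 8];  Q = [1, 2, 3]
  Insert 6 (step 4): P = [1, 3, 6] / [8];  Q = [1, 2, 3] / [4]
  Insert 5 (step 5): P = [1, 3, 5] / [6] / [8];  Q = [1, 2, 3] / [4] / [5]
  Insert 7 (step 6): P = [1, 3, 5, 7] / [6] / [8];  Q = [1, 2, 3, 6] / [4] / [5]
  Insert 4 (step 7): P = [1, 3, 4, 7] / [5] / [6] / [8];  Q = [1, 2, 3, 6] / [4] / [5] / [7]
  Insert 2 (step 8): P = [1, 2, 4, 7] / [3] / [5] / [6] / [8];  Q = [1, 2, 3, 6] / [4] / [5] / [7] / [8]
  Insert 9 (step 9): P = [1, 2, 4, 7, 9] / [3] / [5] / [6] / [8];  Q = [1, 2, 3, 6, 9] / [4] / [5] / [7] / [8]
Final shape: (5, 1, 1, 1, 1).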